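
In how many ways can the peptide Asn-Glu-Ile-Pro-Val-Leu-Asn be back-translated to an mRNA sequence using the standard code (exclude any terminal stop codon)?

Asn: 2 codons.
Glu: 2 codons.
Ile: 3 codons.
Pro: 4 codons.
Val: 4 codons.
Leu: 6 codons.
Asn: 2 codons.
2 × 2 × 3 × 4 × 4 × 6 × 2 = 2304.

2304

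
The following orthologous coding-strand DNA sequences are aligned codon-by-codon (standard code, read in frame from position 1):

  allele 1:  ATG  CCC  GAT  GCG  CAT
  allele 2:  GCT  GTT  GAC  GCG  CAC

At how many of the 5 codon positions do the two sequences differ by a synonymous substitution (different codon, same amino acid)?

Codon 1: ATG Met / GCT Ala — nonsynonymous.
Codon 2: CCC Pro / GTT Val — nonsynonymous.
Codon 3: GAT Asp / GAC Asp — synonymous.
Codon 4: GCG Ala / GCG Ala — identical.
Codon 5: CAT His / CAC His — synonymous.
Synonymous differences: 2.

2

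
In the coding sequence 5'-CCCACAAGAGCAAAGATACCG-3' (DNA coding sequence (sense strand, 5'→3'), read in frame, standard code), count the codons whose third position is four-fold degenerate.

Codon 1 CCC (Pro): third position 4-fold.
Codon 2 ACA (Thr): third position 4-fold.
Codon 3 AGA (Arg): third position 2-fold.
Codon 4 GCA (Ala): third position 4-fold.
Codon 5 AAG (Lys): third position 2-fold.
Codon 6 ATA (Ile): third position 3-fold.
Codon 7 CCG (Pro): third position 4-fold.
Four-fold degenerate third positions: 4.

4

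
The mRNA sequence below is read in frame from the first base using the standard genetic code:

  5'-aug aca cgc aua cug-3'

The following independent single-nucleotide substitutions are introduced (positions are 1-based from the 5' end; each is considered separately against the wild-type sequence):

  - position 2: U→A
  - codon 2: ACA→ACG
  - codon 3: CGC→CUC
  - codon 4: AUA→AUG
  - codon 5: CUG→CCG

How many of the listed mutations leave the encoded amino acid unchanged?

Codon 1: AUG (Met) → AAG (Lys) — missense.
Codon 2: ACA (Thr) → ACG (Thr) — synonymous.
Codon 3: CGC (Arg) → CUC (Leu) — missense.
Codon 4: AUA (Ile) → AUG (Met) — missense.
Codon 5: CUG (Leu) → CCG (Pro) — missense.
Synonymous: 1 of 5.

1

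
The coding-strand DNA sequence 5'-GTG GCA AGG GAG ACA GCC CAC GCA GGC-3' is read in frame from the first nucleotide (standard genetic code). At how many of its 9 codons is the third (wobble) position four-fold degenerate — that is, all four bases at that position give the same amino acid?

6

Codon 1 GTG (Val): third position 4-fold.
Codon 2 GCA (Ala): third position 4-fold.
Codon 3 AGG (Arg): third position 2-fold.
Codon 4 GAG (Glu): third position 2-fold.
Codon 5 ACA (Thr): third position 4-fold.
Codon 6 GCC (Ala): third position 4-fold.
Codon 7 CAC (His): third position 2-fold.
Codon 8 GCA (Ala): third position 4-fold.
Codon 9 GGC (Gly): third position 4-fold.
Four-fold degenerate third positions: 6.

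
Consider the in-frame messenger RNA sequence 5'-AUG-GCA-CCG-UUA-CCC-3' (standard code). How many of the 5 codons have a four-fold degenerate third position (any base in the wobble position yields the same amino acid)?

3

Codon 1 AUG (Met): third position 1-fold.
Codon 2 GCA (Ala): third position 4-fold.
Codon 3 CCG (Pro): third position 4-fold.
Codon 4 UUA (Leu): third position 2-fold.
Codon 5 CCC (Pro): third position 4-fold.
Four-fold degenerate third positions: 3.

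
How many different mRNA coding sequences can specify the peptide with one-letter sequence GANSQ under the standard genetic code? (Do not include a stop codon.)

384

Gly: 4 codons.
Ala: 4 codons.
Asn: 2 codons.
Ser: 6 codons.
Gln: 2 codons.
4 × 4 × 2 × 6 × 2 = 384.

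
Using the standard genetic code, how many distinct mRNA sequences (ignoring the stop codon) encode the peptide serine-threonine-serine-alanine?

Ser: 6 codons.
Thr: 4 codons.
Ser: 6 codons.
Ala: 4 codons.
6 × 4 × 6 × 4 = 576.

576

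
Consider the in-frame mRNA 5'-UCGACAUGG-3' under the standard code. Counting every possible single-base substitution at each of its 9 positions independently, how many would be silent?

Codon 1 (UCG, Ser): 3 synonymous substitutions.
Codon 2 (ACA, Thr): 3 synonymous substitutions.
Codon 3 (UGG, Trp): 0 synonymous substitutions.
Total: 3 + 3 + 0 = 6.

6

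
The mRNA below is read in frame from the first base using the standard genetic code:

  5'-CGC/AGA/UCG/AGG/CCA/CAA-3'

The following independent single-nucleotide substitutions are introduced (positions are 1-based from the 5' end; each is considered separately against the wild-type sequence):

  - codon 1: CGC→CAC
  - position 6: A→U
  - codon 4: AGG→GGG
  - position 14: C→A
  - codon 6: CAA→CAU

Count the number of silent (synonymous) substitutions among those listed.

Codon 1: CGC (Arg) → CAC (His) — missense.
Codon 2: AGA (Arg) → AGU (Ser) — missense.
Codon 4: AGG (Arg) → GGG (Gly) — missense.
Codon 5: CCA (Pro) → CAA (Gln) — missense.
Codon 6: CAA (Gln) → CAU (His) — missense.
Synonymous: 0 of 5.

0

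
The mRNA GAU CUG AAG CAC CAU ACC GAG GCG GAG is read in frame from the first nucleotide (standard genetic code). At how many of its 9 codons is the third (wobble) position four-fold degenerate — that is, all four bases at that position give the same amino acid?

3

Codon 1 GAU (Asp): third position 2-fold.
Codon 2 CUG (Leu): third position 4-fold.
Codon 3 AAG (Lys): third position 2-fold.
Codon 4 CAC (His): third position 2-fold.
Codon 5 CAU (His): third position 2-fold.
Codon 6 ACC (Thr): third position 4-fold.
Codon 7 GAG (Glu): third position 2-fold.
Codon 8 GCG (Ala): third position 4-fold.
Codon 9 GAG (Glu): third position 2-fold.
Four-fold degenerate third positions: 3.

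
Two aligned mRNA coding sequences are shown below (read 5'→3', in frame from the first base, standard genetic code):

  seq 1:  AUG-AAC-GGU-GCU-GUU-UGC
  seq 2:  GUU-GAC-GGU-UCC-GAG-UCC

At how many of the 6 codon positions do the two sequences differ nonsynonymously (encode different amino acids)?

5

Codon 1: AUG Met / GUU Val — nonsynonymous.
Codon 2: AAC Asn / GAC Asp — nonsynonymous.
Codon 3: GGU Gly / GGU Gly — identical.
Codon 4: GCU Ala / UCC Ser — nonsynonymous.
Codon 5: GUU Val / GAG Glu — nonsynonymous.
Codon 6: UGC Cys / UCC Ser — nonsynonymous.
Nonsynonymous differences: 5.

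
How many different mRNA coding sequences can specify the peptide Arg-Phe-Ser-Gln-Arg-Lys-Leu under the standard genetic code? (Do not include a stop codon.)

Arg: 6 codons.
Phe: 2 codons.
Ser: 6 codons.
Gln: 2 codons.
Arg: 6 codons.
Lys: 2 codons.
Leu: 6 codons.
6 × 2 × 6 × 2 × 6 × 2 × 6 = 10368.

10368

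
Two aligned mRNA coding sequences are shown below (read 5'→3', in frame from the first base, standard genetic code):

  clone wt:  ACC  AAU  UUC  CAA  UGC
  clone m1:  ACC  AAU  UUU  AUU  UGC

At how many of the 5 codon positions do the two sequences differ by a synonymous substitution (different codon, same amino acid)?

Codon 1: ACC Thr / ACC Thr — identical.
Codon 2: AAU Asn / AAU Asn — identical.
Codon 3: UUC Phe / UUU Phe — synonymous.
Codon 4: CAA Gln / AUU Ile — nonsynonymous.
Codon 5: UGC Cys / UGC Cys — identical.
Synonymous differences: 1.

1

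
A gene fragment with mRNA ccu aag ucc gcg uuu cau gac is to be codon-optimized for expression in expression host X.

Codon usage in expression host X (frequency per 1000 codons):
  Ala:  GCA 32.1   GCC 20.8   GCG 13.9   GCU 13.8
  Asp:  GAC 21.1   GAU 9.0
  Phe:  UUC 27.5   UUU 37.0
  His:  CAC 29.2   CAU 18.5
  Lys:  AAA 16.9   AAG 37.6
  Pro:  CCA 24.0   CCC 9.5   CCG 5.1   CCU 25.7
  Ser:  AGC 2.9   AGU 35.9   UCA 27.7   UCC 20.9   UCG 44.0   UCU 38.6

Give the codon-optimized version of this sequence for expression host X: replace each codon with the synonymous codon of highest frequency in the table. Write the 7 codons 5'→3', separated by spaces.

Codon 1 (Pro): best is CCU at 25.7.
Codon 2 (Lys): best is AAG at 37.6.
Codon 3 (Ser): best is UCG at 44.0.
Codon 4 (Ala): best is GCA at 32.1.
Codon 5 (Phe): best is UUU at 37.0.
Codon 6 (His): best is CAC at 29.2.
Codon 7 (Asp): best is GAC at 21.1.

CCU AAG UCG GCA UUU CAC GAC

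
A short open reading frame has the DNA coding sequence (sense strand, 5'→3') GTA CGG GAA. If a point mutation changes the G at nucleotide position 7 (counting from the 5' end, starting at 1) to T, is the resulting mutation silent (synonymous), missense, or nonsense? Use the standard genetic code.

Position 7 falls in codon 3: GAA → Glu.
After the substitution the codon is TAA → Stop.
The new codon is a stop codon, so this is a nonsense mutation.

nonsense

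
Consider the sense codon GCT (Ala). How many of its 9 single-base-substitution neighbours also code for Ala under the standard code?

3

Position 1: none → 0 synonymous.
Position 2: none → 0 synonymous.
Position 3: GCC, GCA, GCG → 3 synonymous.
Total: 0 + 0 + 3 = 3.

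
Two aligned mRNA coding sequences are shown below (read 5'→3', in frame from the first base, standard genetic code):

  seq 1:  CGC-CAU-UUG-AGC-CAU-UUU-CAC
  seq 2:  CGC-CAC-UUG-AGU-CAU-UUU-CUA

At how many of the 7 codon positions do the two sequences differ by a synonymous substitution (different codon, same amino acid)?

Codon 1: CGC Arg / CGC Arg — identical.
Codon 2: CAU His / CAC His — synonymous.
Codon 3: UUG Leu / UUG Leu — identical.
Codon 4: AGC Ser / AGU Ser — synonymous.
Codon 5: CAU His / CAU His — identical.
Codon 6: UUU Phe / UUU Phe — identical.
Codon 7: CAC His / CUA Leu — nonsynonymous.
Synonymous differences: 2.

2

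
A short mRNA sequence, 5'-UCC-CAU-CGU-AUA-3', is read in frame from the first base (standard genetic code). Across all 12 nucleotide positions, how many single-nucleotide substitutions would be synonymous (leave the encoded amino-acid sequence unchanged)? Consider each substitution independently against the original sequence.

Codon 1 (UCC, Ser): 3 synonymous substitutions.
Codon 2 (CAU, His): 1 synonymous substitution.
Codon 3 (CGU, Arg): 3 synonymous substitutions.
Codon 4 (AUA, Ile): 2 synonymous substitutions.
Total: 3 + 1 + 3 + 2 = 9.

9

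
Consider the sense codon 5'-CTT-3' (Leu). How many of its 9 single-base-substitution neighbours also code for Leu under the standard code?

Position 1: none → 0 synonymous.
Position 2: none → 0 synonymous.
Position 3: CTC, CTA, CTG → 3 synonymous.
Total: 0 + 0 + 3 = 3.

3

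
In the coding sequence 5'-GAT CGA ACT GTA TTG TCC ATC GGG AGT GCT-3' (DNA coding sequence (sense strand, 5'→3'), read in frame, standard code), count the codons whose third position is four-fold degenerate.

6

Codon 1 GAT (Asp): third position 2-fold.
Codon 2 CGA (Arg): third position 4-fold.
Codon 3 ACT (Thr): third position 4-fold.
Codon 4 GTA (Val): third position 4-fold.
Codon 5 TTG (Leu): third position 2-fold.
Codon 6 TCC (Ser): third position 4-fold.
Codon 7 ATC (Ile): third position 3-fold.
Codon 8 GGG (Gly): third position 4-fold.
Codon 9 AGT (Ser): third position 2-fold.
Codon 10 GCT (Ala): third position 4-fold.
Four-fold degenerate third positions: 6.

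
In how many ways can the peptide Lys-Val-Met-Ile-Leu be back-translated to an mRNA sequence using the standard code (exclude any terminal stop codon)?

Lys: 2 codons.
Val: 4 codons.
Met: 1 codon.
Ile: 3 codons.
Leu: 6 codons.
2 × 4 × 1 × 3 × 6 = 144.

144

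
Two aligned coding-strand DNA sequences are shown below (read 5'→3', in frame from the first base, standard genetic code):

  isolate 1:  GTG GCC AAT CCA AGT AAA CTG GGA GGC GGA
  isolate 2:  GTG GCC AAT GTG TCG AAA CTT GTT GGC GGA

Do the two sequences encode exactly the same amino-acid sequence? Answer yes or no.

no

Codon 1: GTG Val / GTG Val — identical.
Codon 2: GCC Ala / GCC Ala — identical.
Codon 3: AAT Asn / AAT Asn — identical.
Codon 4: CCA Pro / GTG Val — nonsynonymous.
Codon 5: AGT Ser / TCG Ser — synonymous.
Codon 6: AAA Lys / AAA Lys — identical.
Codon 7: CTG Leu / CTT Leu — synonymous.
Codon 8: GGA Gly / GTT Val — nonsynonymous.
Codon 9: GGC Gly / GGC Gly — identical.
Codon 10: GGA Gly / GGA Gly — identical.
Nonsynonymous differences: 2 → different protein.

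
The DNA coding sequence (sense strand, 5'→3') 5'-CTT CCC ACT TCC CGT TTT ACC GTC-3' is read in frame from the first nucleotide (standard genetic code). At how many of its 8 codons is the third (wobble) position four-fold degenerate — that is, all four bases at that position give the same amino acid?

Codon 1 CTT (Leu): third position 4-fold.
Codon 2 CCC (Pro): third position 4-fold.
Codon 3 ACT (Thr): third position 4-fold.
Codon 4 TCC (Ser): third position 4-fold.
Codon 5 CGT (Arg): third position 4-fold.
Codon 6 TTT (Phe): third position 2-fold.
Codon 7 ACC (Thr): third position 4-fold.
Codon 8 GTC (Val): third position 4-fold.
Four-fold degenerate third positions: 7.

7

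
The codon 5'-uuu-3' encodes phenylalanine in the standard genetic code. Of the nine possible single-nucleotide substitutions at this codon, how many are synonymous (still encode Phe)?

Position 1: none → 0 synonymous.
Position 2: none → 0 synonymous.
Position 3: UUC → 1 synonymous.
Total: 0 + 0 + 1 = 1.

1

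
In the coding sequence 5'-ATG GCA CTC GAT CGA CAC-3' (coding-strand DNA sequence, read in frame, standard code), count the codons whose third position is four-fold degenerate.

Codon 1 ATG (Met): third position 1-fold.
Codon 2 GCA (Ala): third position 4-fold.
Codon 3 CTC (Leu): third position 4-fold.
Codon 4 GAT (Asp): third position 2-fold.
Codon 5 CGA (Arg): third position 4-fold.
Codon 6 CAC (His): third position 2-fold.
Four-fold degenerate third positions: 3.

3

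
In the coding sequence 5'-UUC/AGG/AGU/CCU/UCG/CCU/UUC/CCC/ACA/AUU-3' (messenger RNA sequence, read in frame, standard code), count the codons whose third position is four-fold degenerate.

5

Codon 1 UUC (Phe): third position 2-fold.
Codon 2 AGG (Arg): third position 2-fold.
Codon 3 AGU (Ser): third position 2-fold.
Codon 4 CCU (Pro): third position 4-fold.
Codon 5 UCG (Ser): third position 4-fold.
Codon 6 CCU (Pro): third position 4-fold.
Codon 7 UUC (Phe): third position 2-fold.
Codon 8 CCC (Pro): third position 4-fold.
Codon 9 ACA (Thr): third position 4-fold.
Codon 10 AUU (Ile): third position 3-fold.
Four-fold degenerate third positions: 5.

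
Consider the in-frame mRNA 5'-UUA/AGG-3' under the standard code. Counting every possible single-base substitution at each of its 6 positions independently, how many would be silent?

4

Codon 1 (UUA, Leu): 2 synonymous substitutions.
Codon 2 (AGG, Arg): 2 synonymous substitutions.
Total: 2 + 2 = 4.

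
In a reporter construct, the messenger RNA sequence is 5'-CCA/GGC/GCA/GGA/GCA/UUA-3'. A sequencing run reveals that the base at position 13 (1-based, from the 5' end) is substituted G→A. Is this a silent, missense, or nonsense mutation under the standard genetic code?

missense

Position 13 falls in codon 5: GCA → Ala.
After the substitution the codon is ACA → Thr.
Ala ≠ Thr, so this is a missense mutation.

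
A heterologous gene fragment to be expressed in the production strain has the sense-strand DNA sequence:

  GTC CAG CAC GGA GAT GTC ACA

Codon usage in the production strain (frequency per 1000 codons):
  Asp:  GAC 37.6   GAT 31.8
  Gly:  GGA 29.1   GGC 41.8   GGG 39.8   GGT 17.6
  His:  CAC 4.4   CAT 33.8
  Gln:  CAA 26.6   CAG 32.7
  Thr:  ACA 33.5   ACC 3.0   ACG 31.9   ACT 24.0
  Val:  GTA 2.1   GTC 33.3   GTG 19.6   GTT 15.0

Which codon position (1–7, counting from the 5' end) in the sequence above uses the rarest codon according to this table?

Codon 1 GTC (Val): 33.3 per 1000.
Codon 2 CAG (Gln): 32.7 per 1000.
Codon 3 CAC (His): 4.4 per 1000.
Codon 4 GGA (Gly): 29.1 per 1000.
Codon 5 GAT (Asp): 31.8 per 1000.
Codon 6 GTC (Val): 33.3 per 1000.
Codon 7 ACA (Thr): 33.5 per 1000.
Lowest frequency is 4.4 at codon 3.

3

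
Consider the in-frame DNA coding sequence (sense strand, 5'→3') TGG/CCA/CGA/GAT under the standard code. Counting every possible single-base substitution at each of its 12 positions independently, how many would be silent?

Codon 1 (TGG, Trp): 0 synonymous substitutions.
Codon 2 (CCA, Pro): 3 synonymous substitutions.
Codon 3 (CGA, Arg): 4 synonymous substitutions.
Codon 4 (GAT, Asp): 1 synonymous substitution.
Total: 0 + 3 + 4 + 1 = 8.

8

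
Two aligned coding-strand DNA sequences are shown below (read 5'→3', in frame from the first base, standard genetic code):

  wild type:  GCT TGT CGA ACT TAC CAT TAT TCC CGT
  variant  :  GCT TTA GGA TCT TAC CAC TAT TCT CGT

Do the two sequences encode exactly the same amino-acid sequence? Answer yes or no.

Codon 1: GCT Ala / GCT Ala — identical.
Codon 2: TGT Cys / TTA Leu — nonsynonymous.
Codon 3: CGA Arg / GGA Gly — nonsynonymous.
Codon 4: ACT Thr / TCT Ser — nonsynonymous.
Codon 5: TAC Tyr / TAC Tyr — identical.
Codon 6: CAT His / CAC His — synonymous.
Codon 7: TAT Tyr / TAT Tyr — identical.
Codon 8: TCC Ser / TCT Ser — synonymous.
Codon 9: CGT Arg / CGT Arg — identical.
Nonsynonymous differences: 3 → different protein.

no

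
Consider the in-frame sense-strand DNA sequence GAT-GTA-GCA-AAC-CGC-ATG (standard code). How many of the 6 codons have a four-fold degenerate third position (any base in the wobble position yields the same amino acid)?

Codon 1 GAT (Asp): third position 2-fold.
Codon 2 GTA (Val): third position 4-fold.
Codon 3 GCA (Ala): third position 4-fold.
Codon 4 AAC (Asn): third position 2-fold.
Codon 5 CGC (Arg): third position 4-fold.
Codon 6 ATG (Met): third position 1-fold.
Four-fold degenerate third positions: 3.

3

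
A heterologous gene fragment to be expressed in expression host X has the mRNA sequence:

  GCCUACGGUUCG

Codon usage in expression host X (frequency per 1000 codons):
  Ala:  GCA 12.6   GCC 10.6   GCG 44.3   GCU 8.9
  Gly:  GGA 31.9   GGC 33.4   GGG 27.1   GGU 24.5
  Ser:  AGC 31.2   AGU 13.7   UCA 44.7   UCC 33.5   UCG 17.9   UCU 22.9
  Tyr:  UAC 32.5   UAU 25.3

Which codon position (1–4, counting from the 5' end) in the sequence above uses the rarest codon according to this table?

Codon 1 GCC (Ala): 10.6 per 1000.
Codon 2 UAC (Tyr): 32.5 per 1000.
Codon 3 GGU (Gly): 24.5 per 1000.
Codon 4 UCG (Ser): 17.9 per 1000.
Lowest frequency is 10.6 at codon 1.

1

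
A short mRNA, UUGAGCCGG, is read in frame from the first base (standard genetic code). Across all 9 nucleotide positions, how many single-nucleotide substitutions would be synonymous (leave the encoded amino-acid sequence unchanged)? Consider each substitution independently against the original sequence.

Codon 1 (UUG, Leu): 2 synonymous substitutions.
Codon 2 (AGC, Ser): 1 synonymous substitution.
Codon 3 (CGG, Arg): 4 synonymous substitutions.
Total: 2 + 1 + 4 = 7.

7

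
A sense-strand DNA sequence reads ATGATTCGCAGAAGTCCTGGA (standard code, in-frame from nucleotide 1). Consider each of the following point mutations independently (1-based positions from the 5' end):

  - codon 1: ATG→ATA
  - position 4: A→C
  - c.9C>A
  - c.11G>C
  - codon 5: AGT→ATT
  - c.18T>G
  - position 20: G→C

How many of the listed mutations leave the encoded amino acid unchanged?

Codon 1: ATG (Met) → ATA (Ile) — missense.
Codon 2: ATT (Ile) → CTT (Leu) — missense.
Codon 3: CGC (Arg) → CGA (Arg) — synonymous.
Codon 4: AGA (Arg) → ACA (Thr) — missense.
Codon 5: AGT (Ser) → ATT (Ile) — missense.
Codon 6: CCT (Pro) → CCG (Pro) — synonymous.
Codon 7: GGA (Gly) → GCA (Ala) — missense.
Synonymous: 2 of 7.

2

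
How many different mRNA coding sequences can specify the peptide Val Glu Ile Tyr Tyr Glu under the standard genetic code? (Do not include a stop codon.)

192

Val: 4 codons.
Glu: 2 codons.
Ile: 3 codons.
Tyr: 2 codons.
Tyr: 2 codons.
Glu: 2 codons.
4 × 2 × 3 × 2 × 2 × 2 = 192.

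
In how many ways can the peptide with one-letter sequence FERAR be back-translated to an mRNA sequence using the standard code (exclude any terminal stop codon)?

576

Phe: 2 codons.
Glu: 2 codons.
Arg: 6 codons.
Ala: 4 codons.
Arg: 6 codons.
2 × 2 × 6 × 4 × 6 = 576.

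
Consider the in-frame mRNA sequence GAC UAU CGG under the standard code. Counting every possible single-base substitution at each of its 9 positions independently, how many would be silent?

6

Codon 1 (GAC, Asp): 1 synonymous substitution.
Codon 2 (UAU, Tyr): 1 synonymous substitution.
Codon 3 (CGG, Arg): 4 synonymous substitutions.
Total: 1 + 1 + 4 = 6.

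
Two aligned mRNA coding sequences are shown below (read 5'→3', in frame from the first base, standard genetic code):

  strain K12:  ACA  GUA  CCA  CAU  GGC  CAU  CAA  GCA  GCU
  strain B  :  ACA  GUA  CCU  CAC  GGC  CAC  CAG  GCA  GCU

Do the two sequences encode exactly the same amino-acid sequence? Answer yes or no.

Codon 1: ACA Thr / ACA Thr — identical.
Codon 2: GUA Val / GUA Val — identical.
Codon 3: CCA Pro / CCU Pro — synonymous.
Codon 4: CAU His / CAC His — synonymous.
Codon 5: GGC Gly / GGC Gly — identical.
Codon 6: CAU His / CAC His — synonymous.
Codon 7: CAA Gln / CAG Gln — synonymous.
Codon 8: GCA Ala / GCA Ala — identical.
Codon 9: GCU Ala / GCU Ala — identical.
Nonsynonymous differences: 0 → same protein.

yes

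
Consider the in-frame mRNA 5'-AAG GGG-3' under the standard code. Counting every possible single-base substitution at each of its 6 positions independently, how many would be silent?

Codon 1 (AAG, Lys): 1 synonymous substitution.
Codon 2 (GGG, Gly): 3 synonymous substitutions.
Total: 1 + 3 = 4.

4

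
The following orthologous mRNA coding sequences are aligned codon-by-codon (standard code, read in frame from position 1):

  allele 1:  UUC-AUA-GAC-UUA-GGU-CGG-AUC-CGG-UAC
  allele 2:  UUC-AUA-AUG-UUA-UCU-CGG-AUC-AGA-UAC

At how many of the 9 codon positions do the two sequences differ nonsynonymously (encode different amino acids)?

Codon 1: UUC Phe / UUC Phe — identical.
Codon 2: AUA Ile / AUA Ile — identical.
Codon 3: GAC Asp / AUG Met — nonsynonymous.
Codon 4: UUA Leu / UUA Leu — identical.
Codon 5: GGU Gly / UCU Ser — nonsynonymous.
Codon 6: CGG Arg / CGG Arg — identical.
Codon 7: AUC Ile / AUC Ile — identical.
Codon 8: CGG Arg / AGA Arg — synonymous.
Codon 9: UAC Tyr / UAC Tyr — identical.
Nonsynonymous differences: 2.

2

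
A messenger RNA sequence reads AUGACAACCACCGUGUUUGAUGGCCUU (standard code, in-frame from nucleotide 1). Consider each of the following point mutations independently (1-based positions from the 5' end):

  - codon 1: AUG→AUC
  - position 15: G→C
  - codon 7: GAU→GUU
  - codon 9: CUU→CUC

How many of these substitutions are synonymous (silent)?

2

Codon 1: AUG (Met) → AUC (Ile) — missense.
Codon 5: GUG (Val) → GUC (Val) — synonymous.
Codon 7: GAU (Asp) → GUU (Val) — missense.
Codon 9: CUU (Leu) → CUC (Leu) — synonymous.
Synonymous: 2 of 4.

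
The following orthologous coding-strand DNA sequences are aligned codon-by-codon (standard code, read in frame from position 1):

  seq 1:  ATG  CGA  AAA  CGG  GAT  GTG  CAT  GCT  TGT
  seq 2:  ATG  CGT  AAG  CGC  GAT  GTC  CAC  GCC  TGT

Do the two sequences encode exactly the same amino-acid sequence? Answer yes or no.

Codon 1: ATG Met / ATG Met — identical.
Codon 2: CGA Arg / CGT Arg — synonymous.
Codon 3: AAA Lys / AAG Lys — synonymous.
Codon 4: CGG Arg / CGC Arg — synonymous.
Codon 5: GAT Asp / GAT Asp — identical.
Codon 6: GTG Val / GTC Val — synonymous.
Codon 7: CAT His / CAC His — synonymous.
Codon 8: GCT Ala / GCC Ala — synonymous.
Codon 9: TGT Cys / TGT Cys — identical.
Nonsynonymous differences: 0 → same protein.

yes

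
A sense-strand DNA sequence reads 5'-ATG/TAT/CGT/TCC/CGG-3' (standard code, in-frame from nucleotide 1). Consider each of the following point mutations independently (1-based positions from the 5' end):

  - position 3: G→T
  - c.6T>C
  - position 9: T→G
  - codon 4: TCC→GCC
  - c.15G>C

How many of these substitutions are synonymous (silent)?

Codon 1: ATG (Met) → ATT (Ile) — missense.
Codon 2: TAT (Tyr) → TAC (Tyr) — synonymous.
Codon 3: CGT (Arg) → CGG (Arg) — synonymous.
Codon 4: TCC (Ser) → GCC (Ala) — missense.
Codon 5: CGG (Arg) → CGC (Arg) — synonymous.
Synonymous: 3 of 5.

3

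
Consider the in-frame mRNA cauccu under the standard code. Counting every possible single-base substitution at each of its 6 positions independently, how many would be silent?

4

Codon 1 (CAU, His): 1 synonymous substitution.
Codon 2 (CCU, Pro): 3 synonymous substitutions.
Total: 1 + 3 = 4.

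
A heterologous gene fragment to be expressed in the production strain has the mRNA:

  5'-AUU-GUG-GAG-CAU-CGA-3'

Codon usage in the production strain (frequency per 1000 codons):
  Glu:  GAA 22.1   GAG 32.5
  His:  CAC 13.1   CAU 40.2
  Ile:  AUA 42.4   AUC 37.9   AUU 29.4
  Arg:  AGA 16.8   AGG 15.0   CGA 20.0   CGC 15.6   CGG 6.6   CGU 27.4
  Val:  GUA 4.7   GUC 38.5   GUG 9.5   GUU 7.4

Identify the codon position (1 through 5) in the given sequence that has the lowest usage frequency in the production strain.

2

Codon 1 AUU (Ile): 29.4 per 1000.
Codon 2 GUG (Val): 9.5 per 1000.
Codon 3 GAG (Glu): 32.5 per 1000.
Codon 4 CAU (His): 40.2 per 1000.
Codon 5 CGA (Arg): 20.0 per 1000.
Lowest frequency is 9.5 at codon 2.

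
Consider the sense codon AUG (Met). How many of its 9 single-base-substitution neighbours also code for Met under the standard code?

Position 1: none → 0 synonymous.
Position 2: none → 0 synonymous.
Position 3: none → 0 synonymous.
Total: 0 + 0 + 0 = 0.

0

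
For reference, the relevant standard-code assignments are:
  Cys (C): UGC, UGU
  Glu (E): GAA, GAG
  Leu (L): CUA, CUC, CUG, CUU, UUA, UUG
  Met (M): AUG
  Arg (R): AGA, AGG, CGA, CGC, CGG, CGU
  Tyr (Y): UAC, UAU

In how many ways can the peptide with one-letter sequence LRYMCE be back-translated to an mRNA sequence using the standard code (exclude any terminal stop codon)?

Leu: 6 codons.
Arg: 6 codons.
Tyr: 2 codons.
Met: 1 codon.
Cys: 2 codons.
Glu: 2 codons.
6 × 6 × 2 × 1 × 2 × 2 = 288.

288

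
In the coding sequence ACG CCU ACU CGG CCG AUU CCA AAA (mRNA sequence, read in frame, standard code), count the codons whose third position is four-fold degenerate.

6

Codon 1 ACG (Thr): third position 4-fold.
Codon 2 CCU (Pro): third position 4-fold.
Codon 3 ACU (Thr): third position 4-fold.
Codon 4 CGG (Arg): third position 4-fold.
Codon 5 CCG (Pro): third position 4-fold.
Codon 6 AUU (Ile): third position 3-fold.
Codon 7 CCA (Pro): third position 4-fold.
Codon 8 AAA (Lys): third position 2-fold.
Four-fold degenerate third positions: 6.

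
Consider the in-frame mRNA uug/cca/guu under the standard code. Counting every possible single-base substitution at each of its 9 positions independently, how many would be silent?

Codon 1 (UUG, Leu): 2 synonymous substitutions.
Codon 2 (CCA, Pro): 3 synonymous substitutions.
Codon 3 (GUU, Val): 3 synonymous substitutions.
Total: 2 + 3 + 3 = 8.

8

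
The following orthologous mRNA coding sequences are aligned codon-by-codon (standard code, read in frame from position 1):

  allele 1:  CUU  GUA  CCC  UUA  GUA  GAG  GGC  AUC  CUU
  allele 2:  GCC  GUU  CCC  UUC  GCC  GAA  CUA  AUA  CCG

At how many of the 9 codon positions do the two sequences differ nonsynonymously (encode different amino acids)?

5

Codon 1: CUU Leu / GCC Ala — nonsynonymous.
Codon 2: GUA Val / GUU Val — synonymous.
Codon 3: CCC Pro / CCC Pro — identical.
Codon 4: UUA Leu / UUC Phe — nonsynonymous.
Codon 5: GUA Val / GCC Ala — nonsynonymous.
Codon 6: GAG Glu / GAA Glu — synonymous.
Codon 7: GGC Gly / CUA Leu — nonsynonymous.
Codon 8: AUC Ile / AUA Ile — synonymous.
Codon 9: CUU Leu / CCG Pro — nonsynonymous.
Nonsynonymous differences: 5.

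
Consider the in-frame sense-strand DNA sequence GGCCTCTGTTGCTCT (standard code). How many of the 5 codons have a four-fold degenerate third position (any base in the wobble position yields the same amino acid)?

3

Codon 1 GGC (Gly): third position 4-fold.
Codon 2 CTC (Leu): third position 4-fold.
Codon 3 TGT (Cys): third position 2-fold.
Codon 4 TGC (Cys): third position 2-fold.
Codon 5 TCT (Ser): third position 4-fold.
Four-fold degenerate third positions: 3.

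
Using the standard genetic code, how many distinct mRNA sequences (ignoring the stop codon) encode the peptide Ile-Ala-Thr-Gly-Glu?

Ile: 3 codons.
Ala: 4 codons.
Thr: 4 codons.
Gly: 4 codons.
Glu: 2 codons.
3 × 4 × 4 × 4 × 2 = 384.

384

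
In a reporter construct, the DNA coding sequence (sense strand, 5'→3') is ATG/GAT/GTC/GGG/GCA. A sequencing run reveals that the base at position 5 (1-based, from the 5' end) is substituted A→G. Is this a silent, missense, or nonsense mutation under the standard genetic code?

Position 5 falls in codon 2: GAT → Asp.
After the substitution the codon is GGT → Gly.
Asp ≠ Gly, so this is a missense mutation.

missense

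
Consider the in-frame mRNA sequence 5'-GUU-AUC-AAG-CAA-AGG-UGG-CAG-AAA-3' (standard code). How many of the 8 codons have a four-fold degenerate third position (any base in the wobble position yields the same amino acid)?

Codon 1 GUU (Val): third position 4-fold.
Codon 2 AUC (Ile): third position 3-fold.
Codon 3 AAG (Lys): third position 2-fold.
Codon 4 CAA (Gln): third position 2-fold.
Codon 5 AGG (Arg): third position 2-fold.
Codon 6 UGG (Trp): third position 1-fold.
Codon 7 CAG (Gln): third position 2-fold.
Codon 8 AAA (Lys): third position 2-fold.
Four-fold degenerate third positions: 1.

1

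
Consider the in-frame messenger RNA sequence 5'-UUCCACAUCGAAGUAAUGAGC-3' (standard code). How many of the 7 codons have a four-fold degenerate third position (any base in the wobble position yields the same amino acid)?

Codon 1 UUC (Phe): third position 2-fold.
Codon 2 CAC (His): third position 2-fold.
Codon 3 AUC (Ile): third position 3-fold.
Codon 4 GAA (Glu): third position 2-fold.
Codon 5 GUA (Val): third position 4-fold.
Codon 6 AUG (Met): third position 1-fold.
Codon 7 AGC (Ser): third position 2-fold.
Four-fold degenerate third positions: 1.

1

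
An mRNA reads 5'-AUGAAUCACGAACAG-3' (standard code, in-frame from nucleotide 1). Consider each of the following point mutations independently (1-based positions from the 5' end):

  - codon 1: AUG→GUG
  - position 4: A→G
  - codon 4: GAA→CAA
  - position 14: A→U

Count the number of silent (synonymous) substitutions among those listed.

0

Codon 1: AUG (Met) → GUG (Val) — missense.
Codon 2: AAU (Asn) → GAU (Asp) — missense.
Codon 4: GAA (Glu) → CAA (Gln) — missense.
Codon 5: CAG (Gln) → CUG (Leu) — missense.
Synonymous: 0 of 4.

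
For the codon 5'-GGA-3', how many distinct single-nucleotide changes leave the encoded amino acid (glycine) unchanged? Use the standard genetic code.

Position 1: none → 0 synonymous.
Position 2: none → 0 synonymous.
Position 3: GGT, GGC, GGG → 3 synonymous.
Total: 0 + 0 + 3 = 3.

3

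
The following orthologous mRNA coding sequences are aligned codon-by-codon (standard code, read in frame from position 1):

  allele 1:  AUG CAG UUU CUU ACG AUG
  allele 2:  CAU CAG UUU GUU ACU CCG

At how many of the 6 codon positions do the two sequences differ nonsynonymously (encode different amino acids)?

3

Codon 1: AUG Met / CAU His — nonsynonymous.
Codon 2: CAG Gln / CAG Gln — identical.
Codon 3: UUU Phe / UUU Phe — identical.
Codon 4: CUU Leu / GUU Val — nonsynonymous.
Codon 5: ACG Thr / ACU Thr — synonymous.
Codon 6: AUG Met / CCG Pro — nonsynonymous.
Nonsynonymous differences: 3.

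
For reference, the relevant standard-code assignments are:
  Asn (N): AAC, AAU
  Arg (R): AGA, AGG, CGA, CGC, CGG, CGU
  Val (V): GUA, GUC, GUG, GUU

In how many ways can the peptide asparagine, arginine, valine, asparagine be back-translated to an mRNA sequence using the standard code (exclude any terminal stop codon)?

Asn: 2 codons.
Arg: 6 codons.
Val: 4 codons.
Asn: 2 codons.
2 × 6 × 4 × 2 = 96.

96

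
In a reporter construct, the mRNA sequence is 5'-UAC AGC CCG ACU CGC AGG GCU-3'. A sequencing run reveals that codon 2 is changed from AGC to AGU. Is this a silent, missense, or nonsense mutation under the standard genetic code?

silent

Position 6 falls in codon 2: AGC → Ser.
After the substitution the codon is AGU → Ser.
Both encode Ser, so the change is synonymous.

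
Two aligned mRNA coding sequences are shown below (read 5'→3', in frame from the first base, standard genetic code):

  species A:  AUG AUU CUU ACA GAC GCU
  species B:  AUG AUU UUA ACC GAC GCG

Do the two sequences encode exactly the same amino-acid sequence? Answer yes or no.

Codon 1: AUG Met / AUG Met — identical.
Codon 2: AUU Ile / AUU Ile — identical.
Codon 3: CUU Leu / UUA Leu — synonymous.
Codon 4: ACA Thr / ACC Thr — synonymous.
Codon 5: GAC Asp / GAC Asp — identical.
Codon 6: GCU Ala / GCG Ala — synonymous.
Nonsynonymous differences: 0 → same protein.

yes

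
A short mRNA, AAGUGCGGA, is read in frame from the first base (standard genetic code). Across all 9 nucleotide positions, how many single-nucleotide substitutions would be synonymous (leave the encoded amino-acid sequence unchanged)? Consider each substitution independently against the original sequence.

Codon 1 (AAG, Lys): 1 synonymous substitution.
Codon 2 (UGC, Cys): 1 synonymous substitution.
Codon 3 (GGA, Gly): 3 synonymous substitutions.
Total: 1 + 1 + 3 = 5.

5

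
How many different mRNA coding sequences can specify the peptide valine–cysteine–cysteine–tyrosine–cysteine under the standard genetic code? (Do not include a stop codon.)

64

Val: 4 codons.
Cys: 2 codons.
Cys: 2 codons.
Tyr: 2 codons.
Cys: 2 codons.
4 × 2 × 2 × 2 × 2 = 64.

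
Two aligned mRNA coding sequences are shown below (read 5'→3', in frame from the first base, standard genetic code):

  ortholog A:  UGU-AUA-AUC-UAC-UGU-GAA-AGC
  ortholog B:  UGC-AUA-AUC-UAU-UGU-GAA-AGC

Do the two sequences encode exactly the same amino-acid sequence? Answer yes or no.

yes

Codon 1: UGU Cys / UGC Cys — synonymous.
Codon 2: AUA Ile / AUA Ile — identical.
Codon 3: AUC Ile / AUC Ile — identical.
Codon 4: UAC Tyr / UAU Tyr — synonymous.
Codon 5: UGU Cys / UGU Cys — identical.
Codon 6: GAA Glu / GAA Glu — identical.
Codon 7: AGC Ser / AGC Ser — identical.
Nonsynonymous differences: 0 → same protein.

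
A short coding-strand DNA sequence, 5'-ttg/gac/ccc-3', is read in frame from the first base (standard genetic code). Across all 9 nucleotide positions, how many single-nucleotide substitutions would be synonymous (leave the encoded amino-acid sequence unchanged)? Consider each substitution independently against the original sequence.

6

Codon 1 (TTG, Leu): 2 synonymous substitutions.
Codon 2 (GAC, Asp): 1 synonymous substitution.
Codon 3 (CCC, Pro): 3 synonymous substitutions.
Total: 2 + 1 + 3 = 6.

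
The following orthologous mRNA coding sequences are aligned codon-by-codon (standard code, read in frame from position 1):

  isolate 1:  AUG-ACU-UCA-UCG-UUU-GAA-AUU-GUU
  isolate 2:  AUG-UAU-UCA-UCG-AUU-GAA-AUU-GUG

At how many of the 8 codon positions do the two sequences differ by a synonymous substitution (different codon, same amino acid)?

1

Codon 1: AUG Met / AUG Met — identical.
Codon 2: ACU Thr / UAU Tyr — nonsynonymous.
Codon 3: UCA Ser / UCA Ser — identical.
Codon 4: UCG Ser / UCG Ser — identical.
Codon 5: UUU Phe / AUU Ile — nonsynonymous.
Codon 6: GAA Glu / GAA Glu — identical.
Codon 7: AUU Ile / AUU Ile — identical.
Codon 8: GUU Val / GUG Val — synonymous.
Synonymous differences: 1.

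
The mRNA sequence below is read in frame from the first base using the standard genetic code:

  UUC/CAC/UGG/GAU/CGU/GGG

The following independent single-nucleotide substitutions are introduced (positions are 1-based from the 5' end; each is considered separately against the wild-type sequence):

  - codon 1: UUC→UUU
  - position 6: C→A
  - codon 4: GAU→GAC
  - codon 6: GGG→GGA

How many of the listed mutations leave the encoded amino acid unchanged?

3

Codon 1: UUC (Phe) → UUU (Phe) — synonymous.
Codon 2: CAC (His) → CAA (Gln) — missense.
Codon 4: GAU (Asp) → GAC (Asp) — synonymous.
Codon 6: GGG (Gly) → GGA (Gly) — synonymous.
Synonymous: 3 of 4.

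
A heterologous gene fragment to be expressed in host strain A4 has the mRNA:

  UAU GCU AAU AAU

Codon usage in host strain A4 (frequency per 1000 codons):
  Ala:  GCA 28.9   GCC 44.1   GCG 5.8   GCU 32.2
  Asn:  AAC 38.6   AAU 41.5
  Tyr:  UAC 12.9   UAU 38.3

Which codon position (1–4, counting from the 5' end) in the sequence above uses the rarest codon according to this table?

Codon 1 UAU (Tyr): 38.3 per 1000.
Codon 2 GCU (Ala): 32.2 per 1000.
Codon 3 AAU (Asn): 41.5 per 1000.
Codon 4 AAU (Asn): 41.5 per 1000.
Lowest frequency is 32.2 at codon 2.

2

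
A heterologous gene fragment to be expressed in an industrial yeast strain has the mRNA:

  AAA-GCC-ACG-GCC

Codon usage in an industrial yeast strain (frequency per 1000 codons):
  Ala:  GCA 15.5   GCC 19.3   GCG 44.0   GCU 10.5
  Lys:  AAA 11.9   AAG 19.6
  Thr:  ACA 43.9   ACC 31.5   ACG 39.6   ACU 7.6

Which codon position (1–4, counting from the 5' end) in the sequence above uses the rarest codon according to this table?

Codon 1 AAA (Lys): 11.9 per 1000.
Codon 2 GCC (Ala): 19.3 per 1000.
Codon 3 ACG (Thr): 39.6 per 1000.
Codon 4 GCC (Ala): 19.3 per 1000.
Lowest frequency is 11.9 at codon 1.

1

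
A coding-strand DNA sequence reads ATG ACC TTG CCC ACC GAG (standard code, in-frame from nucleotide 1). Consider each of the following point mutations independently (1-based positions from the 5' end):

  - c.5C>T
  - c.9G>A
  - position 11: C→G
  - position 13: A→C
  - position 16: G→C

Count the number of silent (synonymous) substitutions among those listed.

Codon 2: ACC (Thr) → ATC (Ile) — missense.
Codon 3: TTG (Leu) → TTA (Leu) — synonymous.
Codon 4: CCC (Pro) → CGC (Arg) — missense.
Codon 5: ACC (Thr) → CCC (Pro) — missense.
Codon 6: GAG (Glu) → CAG (Gln) — missense.
Synonymous: 1 of 5.

1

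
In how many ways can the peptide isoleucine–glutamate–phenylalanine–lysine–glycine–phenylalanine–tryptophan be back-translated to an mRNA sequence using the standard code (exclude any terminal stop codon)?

Ile: 3 codons.
Glu: 2 codons.
Phe: 2 codons.
Lys: 2 codons.
Gly: 4 codons.
Phe: 2 codons.
Trp: 1 codon.
3 × 2 × 2 × 2 × 4 × 2 × 1 = 192.

192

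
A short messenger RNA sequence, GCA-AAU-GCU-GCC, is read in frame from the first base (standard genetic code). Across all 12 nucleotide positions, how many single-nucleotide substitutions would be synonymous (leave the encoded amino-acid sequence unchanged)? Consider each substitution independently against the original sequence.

Codon 1 (GCA, Ala): 3 synonymous substitutions.
Codon 2 (AAU, Asn): 1 synonymous substitution.
Codon 3 (GCU, Ala): 3 synonymous substitutions.
Codon 4 (GCC, Ala): 3 synonymous substitutions.
Total: 3 + 1 + 3 + 3 = 10.

10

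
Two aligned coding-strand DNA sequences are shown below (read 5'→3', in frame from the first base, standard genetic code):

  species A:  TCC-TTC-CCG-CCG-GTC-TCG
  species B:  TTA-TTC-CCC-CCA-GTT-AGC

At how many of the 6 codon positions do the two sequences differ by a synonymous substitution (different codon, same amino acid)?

Codon 1: TCC Ser / TTA Leu — nonsynonymous.
Codon 2: TTC Phe / TTC Phe — identical.
Codon 3: CCG Pro / CCC Pro — synonymous.
Codon 4: CCG Pro / CCA Pro — synonymous.
Codon 5: GTC Val / GTT Val — synonymous.
Codon 6: TCG Ser / AGC Ser — synonymous.
Synonymous differences: 4.

4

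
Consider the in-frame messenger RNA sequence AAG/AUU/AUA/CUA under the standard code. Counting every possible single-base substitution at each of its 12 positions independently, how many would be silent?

Codon 1 (AAG, Lys): 1 synonymous substitution.
Codon 2 (AUU, Ile): 2 synonymous substitutions.
Codon 3 (AUA, Ile): 2 synonymous substitutions.
Codon 4 (CUA, Leu): 4 synonymous substitutions.
Total: 1 + 2 + 2 + 4 = 9.

9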